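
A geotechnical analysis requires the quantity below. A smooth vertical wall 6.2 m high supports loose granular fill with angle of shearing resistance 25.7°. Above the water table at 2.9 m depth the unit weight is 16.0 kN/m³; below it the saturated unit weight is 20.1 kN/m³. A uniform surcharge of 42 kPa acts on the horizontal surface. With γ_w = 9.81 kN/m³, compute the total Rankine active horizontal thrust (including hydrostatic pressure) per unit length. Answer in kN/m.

265 kN/m

K_a = tan²(45° − φ/2) = 0.3950.
γ' = 20.1 − 9.81 = 10.29 kN/m³. h₂ = H − d_w = 3.3 m.
σ'_h: at surface K_a·q = 16.59; at WT K_a(q+γd_w) = 34.92; at base K_a(q+γd_w+γ'h₂) = 48.33 kPa.
P₁ = ½(16.59+34.92)×2.9 = 74.69; P₂ = ½(34.92+48.33)×3.3 = 137.4; P_w = ½γ_w h₂² = 53.42.
Total = 74.69+137.4+53.42 = 265.5 kN/m.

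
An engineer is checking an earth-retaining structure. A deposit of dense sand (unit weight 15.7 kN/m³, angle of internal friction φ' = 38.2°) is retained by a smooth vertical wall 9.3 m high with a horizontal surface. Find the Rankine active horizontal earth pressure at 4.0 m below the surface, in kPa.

K_a = (1 − sin φ)/(1 + sin φ) = 0.2358.
σ_h = K_a γ z = 0.2358 × 15.7 × 4.0 = 14.81 kPa.

14.8 kPa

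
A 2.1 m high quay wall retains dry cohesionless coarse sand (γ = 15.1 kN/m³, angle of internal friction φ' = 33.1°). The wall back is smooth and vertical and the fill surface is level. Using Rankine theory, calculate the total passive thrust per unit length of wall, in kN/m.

K_p = tan²(45° + φ/2) = 3.406.
P_p = ½ K_p γ H² = 0.5 × 3.406 × 15.1 × 2.1² = 113.4 kN/m.

113 kN/m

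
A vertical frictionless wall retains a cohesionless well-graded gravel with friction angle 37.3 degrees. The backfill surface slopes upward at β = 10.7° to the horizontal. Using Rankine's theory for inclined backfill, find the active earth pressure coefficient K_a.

0.256

K_a = cos β · (cos β − √(cos²β − cos²φ)) / (cos β + √(cos²β − cos²φ)).
cos β = 0.9826, cos φ = 0.7955, √(cos²β − cos²φ) = 0.5768.
K_a = 0.9826 × (0.9826 − 0.5768)/(0.9826 + 0.5768) = 0.2557.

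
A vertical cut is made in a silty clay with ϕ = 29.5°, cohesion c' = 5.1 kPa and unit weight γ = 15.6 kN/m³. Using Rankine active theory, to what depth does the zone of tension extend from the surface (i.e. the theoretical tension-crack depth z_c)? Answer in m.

K_a = tan²(45° − 29.5°/2) = 0.3401; √K_a = 0.5832.
The active pressure is zero where K_a γ z = 2c√K_a, so z_c = 2c/(γ√K_a) = 2×5.1/(15.6×0.5832) = 1.121 m.

1.12 m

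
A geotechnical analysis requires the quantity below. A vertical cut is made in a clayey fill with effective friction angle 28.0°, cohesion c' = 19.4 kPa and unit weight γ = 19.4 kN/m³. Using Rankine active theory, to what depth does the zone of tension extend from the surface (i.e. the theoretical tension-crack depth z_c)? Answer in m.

3.33 m

K_a = tan²(45° − 28.0°/2) = 0.3610; √K_a = 0.6009.
The active pressure is zero where K_a γ z = 2c√K_a, so z_c = 2c/(γ√K_a) = 2×19.4/(19.4×0.6009) = 3.329 m.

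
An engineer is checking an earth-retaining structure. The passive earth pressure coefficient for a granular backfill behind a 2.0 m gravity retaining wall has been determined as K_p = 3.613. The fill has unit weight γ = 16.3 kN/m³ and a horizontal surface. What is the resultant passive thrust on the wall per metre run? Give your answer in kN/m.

118 kN/m

P = ½ K_p γ H² = 0.5 × 3.613 × 16.3 × 2.0² = 117.8 kN/m.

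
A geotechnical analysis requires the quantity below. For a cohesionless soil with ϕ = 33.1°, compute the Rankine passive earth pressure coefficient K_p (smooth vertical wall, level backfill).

3.41

K_p = (1 + sin φ)/(1 − sin φ) = tan²(45° + 33.1°/2) = 3.406.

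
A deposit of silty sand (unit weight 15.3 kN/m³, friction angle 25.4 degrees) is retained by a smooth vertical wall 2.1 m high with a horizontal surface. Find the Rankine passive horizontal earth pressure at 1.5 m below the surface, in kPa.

K_p = (1 + sin φ)/(1 − sin φ) = 2.502.
σ_h = K_p γ z = 2.502 × 15.3 × 1.5 = 57.43 kPa.

57.4 kPa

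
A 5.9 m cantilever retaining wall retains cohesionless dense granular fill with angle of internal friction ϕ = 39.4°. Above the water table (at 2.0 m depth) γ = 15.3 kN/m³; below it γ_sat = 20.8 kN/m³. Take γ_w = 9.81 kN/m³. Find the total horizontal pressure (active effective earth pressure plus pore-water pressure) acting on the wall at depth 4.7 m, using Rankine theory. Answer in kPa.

40.0 kPa

K_a = (1 − sin φ)/(1 + sin φ) = 0.2234.
γ' = 20.8 − 9.81 = 10.99 kN/m³.
Effective vertical stress at 4.7 m: σ'_v = 15.3×2.0 + 10.99×2.70 = 60.27 kPa.
σ'_h = K_a σ'_v = 0.2234 × 60.27 = 13.47 kPa; u = γ_w × 2.70 = 26.49 kPa.
Total σ_h = 13.47 + 26.49 = 39.95 kPa.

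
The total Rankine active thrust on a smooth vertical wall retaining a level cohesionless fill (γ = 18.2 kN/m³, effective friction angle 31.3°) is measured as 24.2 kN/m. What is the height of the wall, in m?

K_a = 0.3162. P_a = ½ K_a γ H² ⇒ H = √(2P_a/(K_a γ)).
H = √(2×24.2/(0.3162×18.2)) = 2.900 m.

2.90 m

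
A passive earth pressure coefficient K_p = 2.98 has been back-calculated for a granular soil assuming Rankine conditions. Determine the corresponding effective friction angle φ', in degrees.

K_p = (1+sin φ)/(1−sin φ) ⇒ sin φ = (K_p − 1)/(K_p + 1) = 0.4975.
φ = arcsin(0.4975) = 29.83°.

29.8°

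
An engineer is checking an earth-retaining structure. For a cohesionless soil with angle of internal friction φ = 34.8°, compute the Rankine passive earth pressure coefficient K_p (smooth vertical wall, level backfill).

K_p = (1 + sin φ)/(1 − sin φ) = tan²(45° + 34.8°/2) = 3.659.

3.66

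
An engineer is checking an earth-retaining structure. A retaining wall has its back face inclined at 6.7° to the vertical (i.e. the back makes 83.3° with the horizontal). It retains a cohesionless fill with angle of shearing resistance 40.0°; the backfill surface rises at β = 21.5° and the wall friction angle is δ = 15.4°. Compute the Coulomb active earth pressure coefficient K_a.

0.322

K_a = sin²(α+φ) / [sin²α · sin(α−δ) · (1 + √{sin(φ+δ)sin(φ−β) / (sin(α−δ)sin(α+β))})²].
With α = 83.3°, φ = 40.0°, δ = 15.4°, β = 21.5°: K_a = 0.3223.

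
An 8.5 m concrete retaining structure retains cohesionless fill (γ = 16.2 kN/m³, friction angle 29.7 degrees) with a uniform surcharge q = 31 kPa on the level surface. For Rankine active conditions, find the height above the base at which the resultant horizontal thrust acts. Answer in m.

3.27 m

K_a = 0.3374.
Triangular part P₁ = ½K_aγH² = 197.4 at H/3 = 2.833 m; rectangular part P₂ = K_a q H = 88.90 at H/2 = 4.250 m.
ȳ = (P₁·2.833 + P₂·4.250)/(P₁+P₂) = 3.273 m.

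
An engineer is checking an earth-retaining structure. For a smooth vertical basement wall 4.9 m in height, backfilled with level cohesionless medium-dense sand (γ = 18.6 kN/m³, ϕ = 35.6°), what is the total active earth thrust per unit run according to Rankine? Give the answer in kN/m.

59.0 kN/m

K_a = tan²(45° − φ/2) = 0.2641.
P_a = ½ K_a γ H² = 0.5 × 0.2641 × 18.6 × 4.9² = 58.98 kN/m.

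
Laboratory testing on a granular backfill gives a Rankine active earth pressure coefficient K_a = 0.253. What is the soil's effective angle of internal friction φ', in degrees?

K_a = tan²(45° − φ/2) ⇒ 45° − φ/2 = arctan(√0.253) = 26.70°.
φ = 2(45° − 26.70°) = 36.60°.

36.6°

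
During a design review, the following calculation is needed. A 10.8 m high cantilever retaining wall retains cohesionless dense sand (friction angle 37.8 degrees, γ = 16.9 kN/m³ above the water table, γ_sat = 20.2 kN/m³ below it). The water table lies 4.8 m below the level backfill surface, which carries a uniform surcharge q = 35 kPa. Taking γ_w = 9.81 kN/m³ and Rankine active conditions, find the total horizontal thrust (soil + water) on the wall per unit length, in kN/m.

476 kN/m

K_a = tan²(45° − φ/2) = 0.2400.
γ' = 20.2 − 9.81 = 10.39 kN/m³. h₂ = H − d_w = 6.0 m.
σ'_h: at surface K_a·q = 8.400; at WT K_a(q+γd_w) = 27.87; at base K_a(q+γd_w+γ'h₂) = 42.83 kPa.
P₁ = ½(8.400+27.87)×4.8 = 87.04; P₂ = ½(27.87+42.83)×6.0 = 212.1; P_w = ½γ_w h₂² = 176.6.
Total = 87.04+212.1+176.6 = 475.7 kN/m.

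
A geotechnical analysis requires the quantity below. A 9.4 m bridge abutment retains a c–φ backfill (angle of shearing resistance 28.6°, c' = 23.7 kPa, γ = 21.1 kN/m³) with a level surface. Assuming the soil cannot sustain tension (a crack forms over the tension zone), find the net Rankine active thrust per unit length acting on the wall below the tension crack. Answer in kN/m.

117 kN/m

K_a = 0.3525; √K_a = 0.5938.
Tension-crack depth z_c = 2c/(γ√K_a) = 2×23.7/(21.1×0.5938) = 3.783 m.
σ_a at base = K_a γ H − 2c√K_a = 0.3525×21.1×9.4 − 2×23.7×0.5938 = 41.78 kPa.
P_a = ½ × 41.78 × (H − z_c) = 0.5×41.78×5.617 = 117.3 kN/m.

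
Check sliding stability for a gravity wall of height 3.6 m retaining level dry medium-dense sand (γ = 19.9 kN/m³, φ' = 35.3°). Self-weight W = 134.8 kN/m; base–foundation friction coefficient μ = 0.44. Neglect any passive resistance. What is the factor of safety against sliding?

1.72

K_a = tan²(45° − 35.3°/2) = 0.2675.
P_a = ½K_aγH² = 0.5×0.2675×19.9×3.6² = 34.50 kN/m, acting at H/3 = 1.200 m above the base.
FS_sliding = μW / P_a = 0.44×134.8 / 34.50 = 1.719.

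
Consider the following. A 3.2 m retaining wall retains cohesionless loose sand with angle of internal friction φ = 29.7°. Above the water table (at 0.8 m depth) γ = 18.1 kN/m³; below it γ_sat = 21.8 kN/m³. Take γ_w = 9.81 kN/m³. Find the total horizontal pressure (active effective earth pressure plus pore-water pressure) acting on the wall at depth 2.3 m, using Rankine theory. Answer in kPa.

25.7 kPa

K_a = (1 − sin φ)/(1 + sin φ) = 0.3374.
γ' = 21.8 − 9.81 = 11.99 kN/m³.
Effective vertical stress at 2.3 m: σ'_v = 18.1×0.8 + 11.99×1.50 = 32.47 kPa.
σ'_h = K_a σ'_v = 0.3374 × 32.47 = 10.95 kPa; u = γ_w × 1.50 = 14.71 kPa.
Total σ_h = 10.95 + 14.71 = 25.67 kPa.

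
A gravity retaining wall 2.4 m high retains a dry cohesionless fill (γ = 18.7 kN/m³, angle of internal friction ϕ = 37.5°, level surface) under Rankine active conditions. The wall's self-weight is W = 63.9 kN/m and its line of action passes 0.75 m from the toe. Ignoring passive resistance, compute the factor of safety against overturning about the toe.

K_a = tan²(45° − 37.5°/2) = 0.2432.
P_a = ½K_aγH² = 0.5×0.2432×18.7×2.4² = 13.10 kN/m, acting at H/3 = 0.8000 m above the base.
Overturning moment M_o = P_a × H/3 = 13.10 × 0.8000 = 10.48.
Resisting moment M_r = W × 0.75 = 63.9 × 0.75 = 47.92.
FS_overturning = M_r/M_o = 47.92/10.48 = 4.574.

4.57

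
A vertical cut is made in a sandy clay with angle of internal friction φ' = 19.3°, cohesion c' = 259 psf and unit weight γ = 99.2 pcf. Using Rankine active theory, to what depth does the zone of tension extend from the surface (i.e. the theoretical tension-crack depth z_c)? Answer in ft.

7.36 ft

K_a = tan²(45° − 19.3°/2) = 0.5032; √K_a = 0.7094.
The active pressure is zero where K_a γ z = 2c√K_a, so z_c = 2c/(γ√K_a) = 2×259/(99.2×0.7094) = 7.361 ft.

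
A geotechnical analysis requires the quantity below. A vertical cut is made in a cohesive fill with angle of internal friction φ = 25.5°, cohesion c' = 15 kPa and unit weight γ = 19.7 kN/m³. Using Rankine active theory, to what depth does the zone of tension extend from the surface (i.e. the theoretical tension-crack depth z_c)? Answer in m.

2.41 m

K_a = tan²(45° − 25.5°/2) = 0.3981; √K_a = 0.6310.
The active pressure is zero where K_a γ z = 2c√K_a, so z_c = 2c/(γ√K_a) = 2×15/(19.7×0.6310) = 2.414 m.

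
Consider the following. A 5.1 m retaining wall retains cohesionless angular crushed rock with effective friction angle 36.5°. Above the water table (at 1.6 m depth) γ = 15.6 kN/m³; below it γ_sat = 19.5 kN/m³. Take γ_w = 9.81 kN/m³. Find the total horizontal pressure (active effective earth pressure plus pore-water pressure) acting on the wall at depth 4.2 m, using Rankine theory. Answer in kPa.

38.2 kPa

K_a = (1 − sin φ)/(1 + sin φ) = 0.2541.
γ' = 19.5 − 9.81 = 9.690 kN/m³.
Effective vertical stress at 4.2 m: σ'_v = 15.6×1.6 + 9.690×2.60 = 50.15 kPa.
σ'_h = K_a σ'_v = 0.2541 × 50.15 = 12.74 kPa; u = γ_w × 2.60 = 25.51 kPa.
Total σ_h = 12.74 + 25.51 = 38.25 kPa.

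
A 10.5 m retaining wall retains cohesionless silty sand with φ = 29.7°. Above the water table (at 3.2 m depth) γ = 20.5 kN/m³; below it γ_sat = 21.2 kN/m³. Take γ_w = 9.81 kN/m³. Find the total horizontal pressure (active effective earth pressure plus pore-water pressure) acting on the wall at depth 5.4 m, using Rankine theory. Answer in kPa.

K_a = (1 − sin φ)/(1 + sin φ) = 0.3374.
γ' = 21.2 − 9.81 = 11.39 kN/m³.
Effective vertical stress at 5.4 m: σ'_v = 20.5×3.2 + 11.39×2.20 = 90.66 kPa.
σ'_h = K_a σ'_v = 0.3374 × 90.66 = 30.59 kPa; u = γ_w × 2.20 = 21.58 kPa.
Total σ_h = 30.59 + 21.58 = 52.17 kPa.

52.2 kPa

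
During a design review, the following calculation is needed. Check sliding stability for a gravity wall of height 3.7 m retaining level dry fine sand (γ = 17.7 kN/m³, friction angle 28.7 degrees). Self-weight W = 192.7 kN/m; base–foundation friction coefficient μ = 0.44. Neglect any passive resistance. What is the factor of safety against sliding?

K_a = tan²(45° − 28.7°/2) = 0.3511.
P_a = ½K_aγH² = 0.5×0.3511×17.7×3.7² = 42.54 kN/m, acting at H/3 = 1.233 m above the base.
FS_sliding = μW / P_a = 0.44×192.7 / 42.54 = 1.993.

1.99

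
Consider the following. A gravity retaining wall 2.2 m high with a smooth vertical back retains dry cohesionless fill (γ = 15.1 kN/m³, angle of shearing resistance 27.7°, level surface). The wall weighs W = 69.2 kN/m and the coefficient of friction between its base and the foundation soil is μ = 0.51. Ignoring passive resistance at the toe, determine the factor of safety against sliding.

K_a = tan²(45° − 27.7°/2) = 0.3653.
P_a = ½K_aγH² = 0.5×0.3653×15.1×2.2² = 13.35 kN/m, acting at H/3 = 0.7333 m above the base.
FS_sliding = μW / P_a = 0.51×69.2 / 13.35 = 2.644.

2.64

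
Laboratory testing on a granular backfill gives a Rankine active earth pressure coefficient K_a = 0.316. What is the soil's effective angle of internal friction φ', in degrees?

31.3°

K_a = tan²(45° − φ/2) ⇒ 45° − φ/2 = arctan(√0.316) = 29.34°.
φ = 2(45° − 29.34°) = 31.32°.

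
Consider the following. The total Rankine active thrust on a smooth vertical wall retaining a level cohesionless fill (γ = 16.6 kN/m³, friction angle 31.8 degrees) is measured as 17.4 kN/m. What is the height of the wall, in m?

K_a = 0.3098. P_a = ½ K_a γ H² ⇒ H = √(2P_a/(K_a γ)).
H = √(2×17.4/(0.3098×16.6)) = 2.601 m.

2.60 m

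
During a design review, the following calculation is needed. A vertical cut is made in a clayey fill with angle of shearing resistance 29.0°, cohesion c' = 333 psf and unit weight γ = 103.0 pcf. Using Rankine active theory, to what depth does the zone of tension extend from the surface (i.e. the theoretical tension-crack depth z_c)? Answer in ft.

11.0 ft

K_a = tan²(45° − 29.0°/2) = 0.3470; √K_a = 0.5890.
The active pressure is zero where K_a γ z = 2c√K_a, so z_c = 2c/(γ√K_a) = 2×333/(103.0×0.5890) = 10.98 ft.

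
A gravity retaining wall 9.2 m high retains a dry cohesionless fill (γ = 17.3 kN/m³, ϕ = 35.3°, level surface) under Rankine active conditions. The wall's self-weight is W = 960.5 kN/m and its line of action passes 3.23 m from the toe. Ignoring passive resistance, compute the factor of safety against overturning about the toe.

K_a = tan²(45° − 35.3°/2) = 0.2675.
P_a = ½K_aγH² = 0.5×0.2675×17.3×9.2² = 195.9 kN/m, acting at H/3 = 3.067 m above the base.
Overturning moment M_o = P_a × H/3 = 195.9 × 3.067 = 600.7.
Resisting moment M_r = W × 3.23 = 960.5 × 3.23 = 3102.
FS_overturning = M_r/M_o = 3102/600.7 = 5.165.

5.16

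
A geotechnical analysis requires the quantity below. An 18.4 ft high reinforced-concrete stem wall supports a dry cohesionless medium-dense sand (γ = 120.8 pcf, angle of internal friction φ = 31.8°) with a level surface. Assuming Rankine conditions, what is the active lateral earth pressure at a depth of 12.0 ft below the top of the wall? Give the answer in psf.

449 psf

K_a = (1 − sin φ)/(1 + sin φ) = 0.3098.
σ_h = K_a γ z = 0.3098 × 120.8 × 12.0 = 449.1 psf.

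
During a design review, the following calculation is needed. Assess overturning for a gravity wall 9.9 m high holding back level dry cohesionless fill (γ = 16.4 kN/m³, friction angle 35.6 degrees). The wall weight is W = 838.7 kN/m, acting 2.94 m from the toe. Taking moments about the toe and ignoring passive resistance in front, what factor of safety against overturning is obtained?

3.52

K_a = tan²(45° − 35.6°/2) = 0.2641.
P_a = ½K_aγH² = 0.5×0.2641×16.4×9.9² = 212.3 kN/m, acting at H/3 = 3.300 m above the base.
Overturning moment M_o = P_a × H/3 = 212.3 × 3.300 = 700.5.
Resisting moment M_r = W × 2.94 = 838.7 × 2.94 = 2466.
FS_overturning = M_r/M_o = 2466/700.5 = 3.520.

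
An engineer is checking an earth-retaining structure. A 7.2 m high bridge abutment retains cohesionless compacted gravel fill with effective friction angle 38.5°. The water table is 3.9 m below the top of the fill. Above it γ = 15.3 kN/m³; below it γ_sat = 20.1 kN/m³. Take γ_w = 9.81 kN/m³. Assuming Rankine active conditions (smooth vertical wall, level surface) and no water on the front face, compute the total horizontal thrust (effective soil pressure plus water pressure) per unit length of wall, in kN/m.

139 kN/m

K_a = tan²(45° − φ/2) = 0.2327.
γ' = 20.1 − 9.81 = 10.29 kN/m³. Depth below WT = 3.3 m.
σ'_h at WT = K_a γ d_w = 13.88 kPa; at base = 13.88 + K_a γ' × 3.3 = 21.78 kPa.
P₁ (0–3.9 m) = ½×13.88×3.9 = 27.07. P₂ (3.9–7.2 m) = ½(13.88+21.78)×3.3 = 58.85.
P_w = ½ γ_w h₂² = 0.5×9.81×3.3² = 53.42. Total = 27.07+58.85+53.42 = 139.3 kN/m.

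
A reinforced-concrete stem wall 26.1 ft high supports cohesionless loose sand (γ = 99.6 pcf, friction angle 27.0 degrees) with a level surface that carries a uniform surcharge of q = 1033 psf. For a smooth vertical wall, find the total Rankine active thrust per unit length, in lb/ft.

K_a = tan²(45° − φ/2) = 0.3755.
Soil triangle: ½ K_a γ H² = 0.5×0.3755×99.6×26.1² = 12740 lb/ft.
Surcharge rectangle: K_a q H = 0.3755×1033×26.1 = 10120 lb/ft.
Total = 12740 + 10120 = 22860 lb/ft.

22900 lb/ft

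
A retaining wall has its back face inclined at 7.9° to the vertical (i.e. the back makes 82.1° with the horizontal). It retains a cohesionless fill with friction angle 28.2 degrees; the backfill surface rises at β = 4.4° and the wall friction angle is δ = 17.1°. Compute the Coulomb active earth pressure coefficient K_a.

K_a = sin²(α+φ) / [sin²α · sin(α−δ) · (1 + √{sin(φ+δ)sin(φ−β) / (sin(α−δ)sin(α+β))})²].
With α = 82.1°, φ = 28.2°, δ = 17.1°, β = 4.4°: K_a = 0.4049.

0.405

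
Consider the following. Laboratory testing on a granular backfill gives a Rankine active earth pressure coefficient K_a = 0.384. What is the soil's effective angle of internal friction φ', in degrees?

K_a = tan²(45° − φ/2) ⇒ 45° − φ/2 = arctan(√0.384) = 31.79°.
φ = 2(45° − 31.79°) = 26.43°.

26.4°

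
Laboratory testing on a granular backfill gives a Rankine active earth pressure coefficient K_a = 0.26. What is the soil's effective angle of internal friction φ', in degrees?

36.0°

K_a = tan²(45° − φ/2) ⇒ 45° − φ/2 = arctan(√0.26) = 27.02°.
φ = 2(45° − 27.02°) = 35.97°.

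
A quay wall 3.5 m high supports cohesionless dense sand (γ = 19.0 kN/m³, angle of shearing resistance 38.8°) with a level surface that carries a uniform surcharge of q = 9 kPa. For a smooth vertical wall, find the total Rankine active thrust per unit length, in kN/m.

K_a = tan²(45° − φ/2) = 0.2296.
Soil triangle: ½ K_a γ H² = 0.5×0.2296×19.0×3.5² = 26.71 kN/m.
Surcharge rectangle: K_a q H = 0.2296×9×3.5 = 7.231 kN/m.
Total = 26.71 + 7.231 = 33.95 kN/m.

33.9 kN/m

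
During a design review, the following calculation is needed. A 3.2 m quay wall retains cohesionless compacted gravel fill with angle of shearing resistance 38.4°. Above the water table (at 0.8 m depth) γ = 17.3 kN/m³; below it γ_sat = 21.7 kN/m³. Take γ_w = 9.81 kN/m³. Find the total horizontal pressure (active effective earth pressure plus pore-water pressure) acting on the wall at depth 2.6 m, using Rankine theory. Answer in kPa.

25.9 kPa

K_a = (1 − sin φ)/(1 + sin φ) = 0.2337.
γ' = 21.7 − 9.81 = 11.89 kN/m³.
Effective vertical stress at 2.6 m: σ'_v = 17.3×0.8 + 11.89×1.80 = 35.24 kPa.
σ'_h = K_a σ'_v = 0.2337 × 35.24 = 8.236 kPa; u = γ_w × 1.80 = 17.66 kPa.
Total σ_h = 8.236 + 17.66 = 25.89 kPa.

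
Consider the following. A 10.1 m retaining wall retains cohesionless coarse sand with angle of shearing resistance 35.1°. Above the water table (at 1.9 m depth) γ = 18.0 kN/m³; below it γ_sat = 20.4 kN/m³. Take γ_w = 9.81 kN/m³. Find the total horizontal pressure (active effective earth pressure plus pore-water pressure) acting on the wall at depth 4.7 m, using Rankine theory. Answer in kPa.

K_a = (1 − sin φ)/(1 + sin φ) = 0.2698.
γ' = 20.4 − 9.81 = 10.59 kN/m³.
Effective vertical stress at 4.7 m: σ'_v = 18.0×1.9 + 10.59×2.80 = 63.85 kPa.
σ'_h = K_a σ'_v = 0.2698 × 63.85 = 17.23 kPa; u = γ_w × 2.80 = 27.47 kPa.
Total σ_h = 17.23 + 27.47 = 44.70 kPa.

44.7 kPa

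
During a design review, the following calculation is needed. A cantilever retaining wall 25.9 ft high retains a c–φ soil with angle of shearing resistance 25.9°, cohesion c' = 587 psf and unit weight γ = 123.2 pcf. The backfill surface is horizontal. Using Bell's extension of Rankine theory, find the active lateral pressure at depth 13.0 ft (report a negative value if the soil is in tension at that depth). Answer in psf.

-107 psf

K_a = (1 − sin φ)/(1 + sin φ) = 0.3920.
σ_a = K_a γ z − 2c√K_a = 0.3920×123.2×13.0 − 2×587×0.6261 = -107.2 psf.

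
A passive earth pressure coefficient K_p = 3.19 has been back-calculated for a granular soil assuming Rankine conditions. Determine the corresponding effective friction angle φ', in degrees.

31.5°

K_p = (1+sin φ)/(1−sin φ) ⇒ sin φ = (K_p − 1)/(K_p + 1) = 0.5227.
φ = arcsin(0.5227) = 31.51°.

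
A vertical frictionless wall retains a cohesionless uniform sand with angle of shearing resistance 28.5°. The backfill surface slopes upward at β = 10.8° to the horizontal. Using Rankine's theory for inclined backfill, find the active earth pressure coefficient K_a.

0.376

K_a = cos β · (cos β − √(cos²β − cos²φ)) / (cos β + √(cos²β − cos²φ)).
cos β = 0.9823, cos φ = 0.8788, √(cos²β − cos²φ) = 0.4388.
K_a = 0.9823 × (0.9823 − 0.4388)/(0.9823 + 0.4388) = 0.3756.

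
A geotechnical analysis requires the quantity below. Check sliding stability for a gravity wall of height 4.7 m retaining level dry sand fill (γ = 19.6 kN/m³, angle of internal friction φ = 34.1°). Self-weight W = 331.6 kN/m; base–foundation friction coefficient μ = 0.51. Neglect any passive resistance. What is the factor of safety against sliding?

2.77

K_a = tan²(45° − 34.1°/2) = 0.2815.
P_a = ½K_aγH² = 0.5×0.2815×19.6×4.7² = 60.95 kN/m, acting at H/3 = 1.567 m above the base.
FS_sliding = μW / P_a = 0.51×331.6 / 60.95 = 2.775.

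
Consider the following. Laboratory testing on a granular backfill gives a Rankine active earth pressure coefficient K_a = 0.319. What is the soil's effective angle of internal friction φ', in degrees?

K_a = tan²(45° − φ/2) ⇒ 45° − φ/2 = arctan(√0.319) = 29.46°.
φ = 2(45° − 29.46°) = 31.08°.

31.1°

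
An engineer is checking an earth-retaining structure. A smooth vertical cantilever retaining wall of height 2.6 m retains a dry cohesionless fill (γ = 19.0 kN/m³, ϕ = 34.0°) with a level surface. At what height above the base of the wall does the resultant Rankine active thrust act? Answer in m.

0.867 m

K_a = 0.2827.
The pressure distribution is triangular, so the resultant acts at H/3 above the base = 2.6/3 = 0.8667 m.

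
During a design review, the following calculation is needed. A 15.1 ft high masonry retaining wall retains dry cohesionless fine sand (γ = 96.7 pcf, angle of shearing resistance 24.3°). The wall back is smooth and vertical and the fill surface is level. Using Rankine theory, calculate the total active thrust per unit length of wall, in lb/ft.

K_a = tan²(45° − φ/2) = 0.4169.
P_a = ½ K_a γ H² = 0.5 × 0.4169 × 96.7 × 15.1² = 4596 lb/ft.

4600 lb/ft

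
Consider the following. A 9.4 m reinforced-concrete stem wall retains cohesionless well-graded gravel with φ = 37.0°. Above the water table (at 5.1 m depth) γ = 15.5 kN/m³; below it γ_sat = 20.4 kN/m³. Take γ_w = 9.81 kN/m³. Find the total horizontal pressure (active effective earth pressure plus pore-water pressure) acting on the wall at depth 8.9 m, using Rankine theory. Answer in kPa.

K_a = (1 − sin φ)/(1 + sin φ) = 0.2486.
γ' = 20.4 − 9.81 = 10.59 kN/m³.
Effective vertical stress at 8.9 m: σ'_v = 15.5×5.1 + 10.59×3.80 = 119.3 kPa.
σ'_h = K_a σ'_v = 0.2486 × 119.3 = 29.65 kPa; u = γ_w × 3.80 = 37.28 kPa.
Total σ_h = 29.65 + 37.28 = 66.93 kPa.

66.9 kPa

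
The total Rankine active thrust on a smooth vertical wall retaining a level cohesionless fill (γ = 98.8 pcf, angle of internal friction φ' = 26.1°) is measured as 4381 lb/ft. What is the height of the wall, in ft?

K_a = 0.3889. P_a = ½ K_a γ H² ⇒ H = √(2P_a/(K_a γ)).
H = √(2×4381/(0.3889×98.8)) = 15.10 ft.

15.1 ft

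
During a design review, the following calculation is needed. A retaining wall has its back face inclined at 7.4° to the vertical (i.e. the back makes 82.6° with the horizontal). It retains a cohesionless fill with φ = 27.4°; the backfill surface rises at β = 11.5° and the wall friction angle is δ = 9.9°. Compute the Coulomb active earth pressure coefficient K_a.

K_a = sin²(α+φ) / [sin²α · sin(α−δ) · (1 + √{sin(φ+δ)sin(φ−β) / (sin(α−δ)sin(α+β))})²].
With α = 82.6°, φ = 27.4°, δ = 9.9°, β = 11.5°: K_a = 0.4680.

0.468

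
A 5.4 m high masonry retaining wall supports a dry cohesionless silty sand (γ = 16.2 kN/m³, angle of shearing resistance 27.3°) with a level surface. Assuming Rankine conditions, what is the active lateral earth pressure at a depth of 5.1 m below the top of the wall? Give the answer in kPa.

K_a = (1 − sin φ)/(1 + sin φ) = 0.3711.
σ_h = K_a γ z = 0.3711 × 16.2 × 5.1 = 30.66 kPa.

30.7 kPa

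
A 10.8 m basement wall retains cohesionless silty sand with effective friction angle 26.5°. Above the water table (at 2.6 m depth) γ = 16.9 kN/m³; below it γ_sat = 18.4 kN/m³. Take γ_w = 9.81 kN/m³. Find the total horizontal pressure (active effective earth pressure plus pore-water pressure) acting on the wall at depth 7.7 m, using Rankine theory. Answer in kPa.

83.6 kPa

K_a = (1 − sin φ)/(1 + sin φ) = 0.3829.
γ' = 18.4 − 9.81 = 8.590 kN/m³.
Effective vertical stress at 7.7 m: σ'_v = 16.9×2.6 + 8.590×5.10 = 87.75 kPa.
σ'_h = K_a σ'_v = 0.3829 × 87.75 = 33.60 kPa; u = γ_w × 5.10 = 50.03 kPa.
Total σ_h = 33.60 + 50.03 = 83.63 kPa.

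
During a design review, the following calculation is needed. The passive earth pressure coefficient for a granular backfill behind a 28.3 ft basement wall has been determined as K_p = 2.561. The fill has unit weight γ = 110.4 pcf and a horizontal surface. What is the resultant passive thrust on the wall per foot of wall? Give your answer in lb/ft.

113000 lb/ft

P = ½ K_p γ H² = 0.5 × 2.561 × 110.4 × 28.3² = 113200 lb/ft.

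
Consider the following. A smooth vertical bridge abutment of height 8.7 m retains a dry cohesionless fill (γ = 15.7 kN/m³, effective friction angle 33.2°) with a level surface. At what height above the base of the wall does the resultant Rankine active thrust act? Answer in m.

K_a = 0.2924.
The pressure distribution is triangular, so the resultant acts at H/3 above the base = 8.7/3 = 2.900 m.

2.90 m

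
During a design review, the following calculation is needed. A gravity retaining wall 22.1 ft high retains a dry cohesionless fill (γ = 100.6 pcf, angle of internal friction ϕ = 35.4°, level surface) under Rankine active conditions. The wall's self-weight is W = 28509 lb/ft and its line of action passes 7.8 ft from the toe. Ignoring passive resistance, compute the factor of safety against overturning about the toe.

4.61

K_a = tan²(45° − 35.4°/2) = 0.2664.
P_a = ½K_aγH² = 0.5×0.2664×100.6×22.1² = 6545 lb/ft, acting at H/3 = 7.367 ft above the base.
Overturning moment M_o = P_a × H/3 = 6545 × 7.367 = 48210.
Resisting moment M_r = W × 7.8 = 28509 × 7.8 = 222400.
FS_overturning = M_r/M_o = 222400/48210 = 4.612.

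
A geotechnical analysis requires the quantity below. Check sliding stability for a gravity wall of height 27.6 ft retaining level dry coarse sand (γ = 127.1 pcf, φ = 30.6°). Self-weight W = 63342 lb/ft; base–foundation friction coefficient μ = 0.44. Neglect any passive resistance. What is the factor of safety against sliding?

1.77

K_a = tan²(45° − 30.6°/2) = 0.3253.
P_a = ½K_aγH² = 0.5×0.3253×127.1×27.6² = 15750 lb/ft, acting at H/3 = 9.200 ft above the base.
FS_sliding = μW / P_a = 0.44×63342 / 15750 = 1.770.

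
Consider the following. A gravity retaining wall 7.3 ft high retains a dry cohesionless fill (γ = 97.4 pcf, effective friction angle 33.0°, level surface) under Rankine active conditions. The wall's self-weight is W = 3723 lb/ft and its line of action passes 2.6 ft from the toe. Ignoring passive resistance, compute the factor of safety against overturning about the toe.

5.20

K_a = tan²(45° − 33.0°/2) = 0.2948.
P_a = ½K_aγH² = 0.5×0.2948×97.4×7.3² = 765.1 lb/ft, acting at H/3 = 2.433 ft above the base.
Overturning moment M_o = P_a × H/3 = 765.1 × 2.433 = 1862.
Resisting moment M_r = W × 2.6 = 3723 × 2.6 = 9680.
FS_overturning = M_r/M_o = 9680/1862 = 5.199.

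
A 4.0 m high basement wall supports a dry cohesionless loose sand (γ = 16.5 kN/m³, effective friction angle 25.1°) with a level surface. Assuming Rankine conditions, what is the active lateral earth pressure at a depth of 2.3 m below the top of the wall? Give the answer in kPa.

K_a = (1 − sin φ)/(1 + sin φ) = 0.4043.
σ_h = K_a γ z = 0.4043 × 16.5 × 2.3 = 15.34 kPa.

15.3 kPa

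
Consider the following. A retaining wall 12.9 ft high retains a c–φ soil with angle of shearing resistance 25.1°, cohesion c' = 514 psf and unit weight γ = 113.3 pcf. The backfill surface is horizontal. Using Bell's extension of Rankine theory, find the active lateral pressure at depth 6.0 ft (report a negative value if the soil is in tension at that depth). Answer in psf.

-379 psf

K_a = (1 − sin φ)/(1 + sin φ) = 0.4043.
σ_a = K_a γ z − 2c√K_a = 0.4043×113.3×6.0 − 2×514×0.6358 = -378.8 psf.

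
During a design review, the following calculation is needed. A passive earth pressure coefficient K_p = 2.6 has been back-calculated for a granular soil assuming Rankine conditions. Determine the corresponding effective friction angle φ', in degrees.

26.4°

K_p = (1+sin φ)/(1−sin φ) ⇒ sin φ = (K_p − 1)/(K_p + 1) = 0.4444.
φ = arcsin(0.4444) = 26.39°.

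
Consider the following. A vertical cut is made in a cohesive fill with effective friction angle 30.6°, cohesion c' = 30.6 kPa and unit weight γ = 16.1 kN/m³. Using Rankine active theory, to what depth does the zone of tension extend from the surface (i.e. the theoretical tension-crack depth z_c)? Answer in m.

6.66 m

K_a = tan²(45° − 30.6°/2) = 0.3253; √K_a = 0.5704.
The active pressure is zero where K_a γ z = 2c√K_a, so z_c = 2c/(γ√K_a) = 2×30.6/(16.1×0.5704) = 6.664 m.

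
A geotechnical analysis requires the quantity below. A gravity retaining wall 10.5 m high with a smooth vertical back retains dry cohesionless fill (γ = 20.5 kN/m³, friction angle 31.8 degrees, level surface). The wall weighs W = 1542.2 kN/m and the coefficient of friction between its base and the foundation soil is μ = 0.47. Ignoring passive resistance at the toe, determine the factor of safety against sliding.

K_a = tan²(45° − 31.8°/2) = 0.3098.
P_a = ½K_aγH² = 0.5×0.3098×20.5×10.5² = 350.1 kN/m, acting at H/3 = 3.500 m above the base.
FS_sliding = μW / P_a = 0.47×1542.2 / 350.1 = 2.070.

2.07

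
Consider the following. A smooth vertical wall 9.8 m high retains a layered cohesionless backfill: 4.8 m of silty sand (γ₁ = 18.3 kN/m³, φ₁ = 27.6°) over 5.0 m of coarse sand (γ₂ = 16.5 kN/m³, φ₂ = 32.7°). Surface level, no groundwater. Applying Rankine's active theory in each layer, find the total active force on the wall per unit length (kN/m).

270 kN/m

K_a1 = tan²(45°−27.6°/2) = 0.3668; K_a2 = tan²(45°−32.7°/2) = 0.2985.
Layer 1: σ at base = K_a1 γ₁ h₁ = 32.22 kPa; P₁ = ½×32.22×4.8 = 77.32.
Layer 2: σ_v at top = γ₁h₁ = 87.84; σ_h top = K_a2×87.84 = 26.22; σ_h base = K_a2×(87.84+16.5×5.0) = 50.85.
P₂ = ½(26.22+50.85)×5.0 = 192.7. Total P_a = 77.32+192.7 = 270.0 kN/m.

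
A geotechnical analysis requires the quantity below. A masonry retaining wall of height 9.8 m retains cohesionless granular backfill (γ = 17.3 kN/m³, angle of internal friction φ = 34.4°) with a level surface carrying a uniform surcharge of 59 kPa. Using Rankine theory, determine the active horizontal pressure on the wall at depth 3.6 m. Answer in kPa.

33.7 kPa

K_a = (1 − sin φ)/(1 + sin φ) = 0.2780.
σ_v = γz + q = 17.3 × 3.6 + 59 = 121.3 kPa.
σ_h = K_a σ_v = 0.2780 × 121.3 = 33.71 kPa.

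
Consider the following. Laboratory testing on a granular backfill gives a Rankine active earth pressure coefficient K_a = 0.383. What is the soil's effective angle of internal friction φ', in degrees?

26.5°

K_a = tan²(45° − φ/2) ⇒ 45° − φ/2 = arctan(√0.383) = 31.75°.
φ = 2(45° − 31.75°) = 26.50°.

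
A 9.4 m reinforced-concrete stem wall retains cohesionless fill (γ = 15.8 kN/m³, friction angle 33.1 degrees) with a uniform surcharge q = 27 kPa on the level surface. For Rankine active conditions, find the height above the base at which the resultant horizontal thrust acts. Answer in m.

3.55 m

K_a = 0.2936.
Triangular part P₁ = ½K_aγH² = 204.9 at H/3 = 3.133 m; rectangular part P₂ = K_a q H = 74.51 at H/2 = 4.700 m.
ȳ = (P₁·3.133 + P₂·4.700)/(P₁+P₂) = 3.551 m.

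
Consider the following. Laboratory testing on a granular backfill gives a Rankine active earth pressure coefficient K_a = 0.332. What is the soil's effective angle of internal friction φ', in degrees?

K_a = tan²(45° − φ/2) ⇒ 45° − φ/2 = arctan(√0.332) = 29.95°.
φ = 2(45° − 29.95°) = 30.10°.

30.1°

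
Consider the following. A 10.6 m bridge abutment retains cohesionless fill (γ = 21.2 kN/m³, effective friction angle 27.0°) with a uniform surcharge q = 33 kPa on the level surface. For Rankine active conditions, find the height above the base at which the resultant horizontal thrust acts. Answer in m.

3.93 m

K_a = 0.3755.
Triangular part P₁ = ½K_aγH² = 447.3 at H/3 = 3.533 m; rectangular part P₂ = K_a q H = 131.4 at H/2 = 5.300 m.
ȳ = (P₁·3.533 + P₂·5.300)/(P₁+P₂) = 3.934 m.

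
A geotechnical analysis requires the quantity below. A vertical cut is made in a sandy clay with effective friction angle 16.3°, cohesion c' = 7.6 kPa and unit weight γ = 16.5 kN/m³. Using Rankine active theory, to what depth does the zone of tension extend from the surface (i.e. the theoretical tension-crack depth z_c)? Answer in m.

K_a = tan²(45° − 16.3°/2) = 0.5617; √K_a = 0.7495.
The active pressure is zero where K_a γ z = 2c√K_a, so z_c = 2c/(γ√K_a) = 2×7.6/(16.5×0.7495) = 1.229 m.

1.23 m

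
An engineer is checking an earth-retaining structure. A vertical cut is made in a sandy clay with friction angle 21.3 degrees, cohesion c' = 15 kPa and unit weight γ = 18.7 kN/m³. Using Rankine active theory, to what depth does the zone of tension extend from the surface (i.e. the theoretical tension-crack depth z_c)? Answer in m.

K_a = tan²(45° − 21.3°/2) = 0.4671; √K_a = 0.6834.
The active pressure is zero where K_a γ z = 2c√K_a, so z_c = 2c/(γ√K_a) = 2×15/(18.7×0.6834) = 2.347 m.

2.35 m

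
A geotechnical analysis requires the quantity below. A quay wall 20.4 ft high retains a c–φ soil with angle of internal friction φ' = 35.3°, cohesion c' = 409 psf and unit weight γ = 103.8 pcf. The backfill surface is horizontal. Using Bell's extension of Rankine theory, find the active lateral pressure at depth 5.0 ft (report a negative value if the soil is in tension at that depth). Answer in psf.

-284 psf

K_a = (1 − sin φ)/(1 + sin φ) = 0.2675.
σ_a = K_a γ z − 2c√K_a = 0.2675×103.8×5.0 − 2×409×0.5172 = -284.3 psf.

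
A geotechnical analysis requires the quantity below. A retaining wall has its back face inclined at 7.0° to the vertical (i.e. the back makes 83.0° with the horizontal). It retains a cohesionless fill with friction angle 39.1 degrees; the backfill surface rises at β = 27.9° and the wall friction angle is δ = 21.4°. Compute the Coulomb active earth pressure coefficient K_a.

0.392

K_a = sin²(α+φ) / [sin²α · sin(α−δ) · (1 + √{sin(φ+δ)sin(φ−β) / (sin(α−δ)sin(α+β))})²].
With α = 83.0°, φ = 39.1°, δ = 21.4°, β = 27.9°: K_a = 0.3919.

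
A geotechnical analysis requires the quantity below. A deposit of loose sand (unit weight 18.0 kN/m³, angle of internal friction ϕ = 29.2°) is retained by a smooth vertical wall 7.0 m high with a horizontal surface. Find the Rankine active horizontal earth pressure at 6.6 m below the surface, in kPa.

K_a = (1 − sin φ)/(1 + sin φ) = 0.3442.
σ_h = K_a γ z = 0.3442 × 18.0 × 6.6 = 40.89 kPa.

40.9 kPa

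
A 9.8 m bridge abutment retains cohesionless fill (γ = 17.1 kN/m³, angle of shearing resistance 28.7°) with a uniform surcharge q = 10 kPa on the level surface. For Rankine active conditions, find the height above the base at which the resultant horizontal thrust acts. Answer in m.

K_a = 0.3511.
Triangular part P₁ = ½K_aγH² = 288.3 at H/3 = 3.267 m; rectangular part P₂ = K_a q H = 34.41 at H/2 = 4.900 m.
ȳ = (P₁·3.267 + P₂·4.900)/(P₁+P₂) = 3.441 m.

3.44 m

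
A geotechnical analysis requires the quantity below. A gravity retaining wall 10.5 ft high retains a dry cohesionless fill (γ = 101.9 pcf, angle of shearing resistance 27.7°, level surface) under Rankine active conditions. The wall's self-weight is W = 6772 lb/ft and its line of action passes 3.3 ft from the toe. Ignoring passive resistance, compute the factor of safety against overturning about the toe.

K_a = tan²(45° − 27.7°/2) = 0.3653.
P_a = ½K_aγH² = 0.5×0.3653×101.9×10.5² = 2052 lb/ft, acting at H/3 = 3.500 ft above the base.
Overturning moment M_o = P_a × H/3 = 2052 × 3.500 = 7183.
Resisting moment M_r = W × 3.3 = 6772 × 3.3 = 22350.
FS_overturning = M_r/M_o = 22350/7183 = 3.111.

3.11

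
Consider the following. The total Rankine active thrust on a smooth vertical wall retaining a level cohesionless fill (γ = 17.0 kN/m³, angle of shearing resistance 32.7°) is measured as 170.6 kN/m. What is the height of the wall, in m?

8.20 m

K_a = 0.2985. P_a = ½ K_a γ H² ⇒ H = √(2P_a/(K_a γ)).
H = √(2×170.6/(0.2985×17.0)) = 8.200 m.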